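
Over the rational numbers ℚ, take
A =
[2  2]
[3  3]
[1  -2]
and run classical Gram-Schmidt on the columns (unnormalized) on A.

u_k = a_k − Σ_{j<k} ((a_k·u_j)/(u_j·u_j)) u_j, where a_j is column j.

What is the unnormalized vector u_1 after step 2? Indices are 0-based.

Step 1: u_0 = a_0 = (2, 3, 1).
Step 2: u_1 = a_1 − (11/14)·u_0 = (3/7, 9/14, -39/14).

u_1 = (3/7, 9/14, -39/14)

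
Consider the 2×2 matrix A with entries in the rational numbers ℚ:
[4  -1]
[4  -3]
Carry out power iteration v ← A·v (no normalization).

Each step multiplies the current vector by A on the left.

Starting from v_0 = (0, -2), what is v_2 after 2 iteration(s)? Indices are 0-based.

v_0 = (0, -2).
v_1 = A·v_0 = (2, 6).
v_2 = A·v_1 = (2, -10).

v_2 = (2, -10)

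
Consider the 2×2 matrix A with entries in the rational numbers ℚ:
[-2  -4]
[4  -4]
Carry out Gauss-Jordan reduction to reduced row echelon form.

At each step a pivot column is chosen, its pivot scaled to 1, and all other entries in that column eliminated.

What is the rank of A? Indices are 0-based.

rank = 2

pivot(0,0)=-2: scale R0 → (1, 2)
  clear (1,0): R1 −= (4)R0 → (0, -12)
pivot(1,1)=-12: scale R1 → (0, 1)
  clear (0,1): R0 −= (2)R1 → (1, 0)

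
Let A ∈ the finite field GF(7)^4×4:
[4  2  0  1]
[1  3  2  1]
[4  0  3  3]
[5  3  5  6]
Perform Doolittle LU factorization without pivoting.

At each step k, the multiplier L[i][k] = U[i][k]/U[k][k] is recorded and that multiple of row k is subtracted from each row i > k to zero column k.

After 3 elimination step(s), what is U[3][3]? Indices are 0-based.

k=0: U[0][0]=4
  eliminate (1,0): mult=2, new row 1: (0, 6, 2, 6); set L[1][0]=2
  eliminate (2,0): mult=1, new row 2: (0, 5, 3, 2); set L[2][0]=1
  eliminate (3,0): mult=3, new row 3: (0, 4, 5, 3); set L[3][0]=3
k=1: U[1][1]=6
  eliminate (2,1): mult=2, new row 2: (0, 0, 6, 4); set L[2][1]=2
  eliminate (3,1): mult=3, new row 3: (0, 0, 6, 6); set L[3][1]=3
k=2: U[2][2]=6
  eliminate (3,2): mult=1, new row 3: (0, 0, 0, 2); set L[3][2]=1

U[3][3] = 2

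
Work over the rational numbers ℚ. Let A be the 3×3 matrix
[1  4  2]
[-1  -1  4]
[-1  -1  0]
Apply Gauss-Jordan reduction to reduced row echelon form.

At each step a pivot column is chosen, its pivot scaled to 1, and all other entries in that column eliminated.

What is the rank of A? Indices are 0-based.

rank = 3

[1] R0 /= 1  ⇒  (1, 4, 2)
     R1 -= -1·R0  ⇒  (0, 3, 6)
     R2 -= -1·R0  ⇒  (0, 3, 2)
[2] R1 /= 3  ⇒  (0, 1, 2)
     R0 -= 4·R1  ⇒  (1, 0, -6)
     R2 -= 3·R1  ⇒  (0, 0, -4)
[3] R2 /= -4  ⇒  (0, 0, 1)
     R0 -= -6·R2  ⇒  (1, 0, 0)
     R1 -= 2·R2  ⇒  (0, 1, 0)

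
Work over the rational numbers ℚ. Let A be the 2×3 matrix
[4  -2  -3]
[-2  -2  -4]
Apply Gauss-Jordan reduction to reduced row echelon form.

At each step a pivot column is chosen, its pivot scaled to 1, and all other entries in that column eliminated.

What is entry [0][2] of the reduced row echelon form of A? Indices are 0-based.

M[0][2] = 1/6

step 1: normalize row 0 (÷4) = (1, -1/2, -3/4)
  row 1: subtract -2×row0 = (0, -3, -11/2)
step 2: normalize row 1 (÷-3) = (0, 1, 11/6)
  row 0: subtract -1/2×row1 = (1, 0, 1/6)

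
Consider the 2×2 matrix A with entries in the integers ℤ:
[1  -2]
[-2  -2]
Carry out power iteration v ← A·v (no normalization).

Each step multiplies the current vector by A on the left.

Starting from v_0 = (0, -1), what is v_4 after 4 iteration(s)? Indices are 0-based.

v_0 = (0, -1).
v_1 = A·v_0 = (2, 2).
v_2 = A·v_1 = (-2, -8).
v_3 = A·v_2 = (14, 20).
v_4 = A·v_3 = (-26, -68).

v_4 = (-26, -68)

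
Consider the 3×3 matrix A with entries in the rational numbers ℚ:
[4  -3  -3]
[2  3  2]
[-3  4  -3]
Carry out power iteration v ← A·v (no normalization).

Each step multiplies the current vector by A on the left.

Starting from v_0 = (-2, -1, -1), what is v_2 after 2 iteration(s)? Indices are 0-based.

v_0 = (-2, -1, -1).
v_1 = A·v_0 = (-2, -9, 5).
v_2 = A·v_1 = (4, -21, -45).

v_2 = (4, -21, -45)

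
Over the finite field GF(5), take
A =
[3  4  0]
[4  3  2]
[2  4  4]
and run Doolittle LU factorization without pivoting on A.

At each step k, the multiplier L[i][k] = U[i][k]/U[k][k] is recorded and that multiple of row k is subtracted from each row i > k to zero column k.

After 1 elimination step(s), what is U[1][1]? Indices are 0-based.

k=0: U[0][0]=3
  eliminate (1,0): mult=3, new row 1: (0, 1, 2); set L[1][0]=3
  eliminate (2,0): mult=4, new row 2: (0, 3, 4); set L[2][0]=4

U[1][1] = 1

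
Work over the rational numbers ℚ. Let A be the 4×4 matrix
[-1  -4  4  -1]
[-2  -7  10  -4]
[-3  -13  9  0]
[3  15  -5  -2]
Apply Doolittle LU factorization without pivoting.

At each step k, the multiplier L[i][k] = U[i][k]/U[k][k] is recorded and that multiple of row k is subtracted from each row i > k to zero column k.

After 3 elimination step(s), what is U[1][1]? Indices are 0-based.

k=0: U[0][0]=-1
  eliminate (1,0): mult=2, new row 1: (0, 1, 2, -2); set L[1][0]=2
  eliminate (2,0): mult=3, new row 2: (0, -1, -3, 3); set L[2][0]=3
  eliminate (3,0): mult=-3, new row 3: (0, 3, 7, -5); set L[3][0]=-3
k=1: U[1][1]=1
  eliminate (2,1): mult=-1, new row 2: (0, 0, -1, 1); set L[2][1]=-1
  eliminate (3,1): mult=3, new row 3: (0, 0, 1, 1); set L[3][1]=3
k=2: U[2][2]=-1
  eliminate (3,2): mult=-1, new row 3: (0, 0, 0, 2); set L[3][2]=-1

U[1][1] = 1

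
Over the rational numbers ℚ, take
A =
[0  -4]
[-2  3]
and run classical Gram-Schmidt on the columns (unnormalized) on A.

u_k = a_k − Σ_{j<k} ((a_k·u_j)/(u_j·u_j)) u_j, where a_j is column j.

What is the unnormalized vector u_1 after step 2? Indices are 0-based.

u_1 = (-4, 0)

Step 1: u_0 = a_0 = (0, -2).
Step 2: u_1 = a_1 − (-3/2)·u_0 = (-4, 0).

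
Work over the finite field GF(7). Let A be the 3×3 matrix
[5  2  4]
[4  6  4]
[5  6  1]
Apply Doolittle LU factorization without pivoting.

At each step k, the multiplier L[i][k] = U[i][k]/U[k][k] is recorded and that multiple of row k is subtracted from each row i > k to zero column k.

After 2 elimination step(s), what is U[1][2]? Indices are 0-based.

k=0: U[0][0]=5
  eliminate (1,0): mult=5, new row 1: (0, 3, 5); set L[1][0]=5
  eliminate (2,0): mult=1, new row 2: (0, 4, 4); set L[2][0]=1
k=1: U[1][1]=3
  eliminate (2,1): mult=6, new row 2: (0, 0, 2); set L[2][1]=6

U[1][2] = 5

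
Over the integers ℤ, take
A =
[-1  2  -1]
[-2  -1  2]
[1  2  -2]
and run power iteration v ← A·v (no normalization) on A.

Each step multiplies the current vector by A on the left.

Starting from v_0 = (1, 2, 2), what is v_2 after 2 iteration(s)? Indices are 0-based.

v_0 = (1, 2, 2).
v_1 = A·v_0 = (1, 0, 1).
v_2 = A·v_1 = (-2, 0, -1).

v_2 = (-2, 0, -1)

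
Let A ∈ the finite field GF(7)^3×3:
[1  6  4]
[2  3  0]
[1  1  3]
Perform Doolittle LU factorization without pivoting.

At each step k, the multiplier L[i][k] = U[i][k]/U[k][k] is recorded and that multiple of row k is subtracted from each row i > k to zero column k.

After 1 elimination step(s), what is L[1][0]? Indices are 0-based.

L[1][0] = 2

Step 1: pivot at (0,0) is 1.
  row1 ← row1 − (2)·row0  ⇒  L[1][0]=2, U row1=(0, 5, 6)
  row2 ← row2 − (1)·row0  ⇒  L[2][0]=1, U row2=(0, 2, 6)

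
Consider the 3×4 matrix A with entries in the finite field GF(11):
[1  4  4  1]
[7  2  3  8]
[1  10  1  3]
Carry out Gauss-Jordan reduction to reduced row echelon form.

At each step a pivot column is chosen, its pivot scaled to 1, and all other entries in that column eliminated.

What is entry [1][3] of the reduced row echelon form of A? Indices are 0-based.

M[1][3] = 10

[1] R0 /= 1  ⇒  (1, 4, 4, 1)
     R1 -= 7·R0  ⇒  (0, 7, 8, 1)
     R2 -= 1·R0  ⇒  (0, 6, 8, 2)
[2] R1 /= 7  ⇒  (0, 1, 9, 8)
     R0 -= 4·R1  ⇒  (1, 0, 1, 2)
     R2 -= 6·R1  ⇒  (0, 0, 9, 9)
[3] R2 /= 9  ⇒  (0, 0, 1, 1)
     R0 -= 1·R2  ⇒  (1, 0, 0, 1)
     R1 -= 9·R2  ⇒  (0, 1, 0, 10)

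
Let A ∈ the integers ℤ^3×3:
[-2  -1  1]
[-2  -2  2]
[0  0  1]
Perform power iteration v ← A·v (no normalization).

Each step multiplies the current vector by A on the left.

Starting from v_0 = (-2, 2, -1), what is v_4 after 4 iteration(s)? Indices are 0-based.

v_0 = (-2, 2, -1).
v_1 = A·v_0 = (1, -2, -1).
v_2 = A·v_1 = (-1, 0, -1).
v_3 = A·v_2 = (1, 0, -1).
v_4 = A·v_3 = (-3, -4, -1).

v_4 = (-3, -4, -1)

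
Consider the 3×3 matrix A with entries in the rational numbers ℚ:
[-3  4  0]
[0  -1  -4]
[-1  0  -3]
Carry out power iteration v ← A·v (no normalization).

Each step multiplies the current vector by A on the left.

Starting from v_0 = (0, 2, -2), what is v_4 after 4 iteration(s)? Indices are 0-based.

v_4 = (896, -446, -114)

v_0 = (0, 2, -2).
v_1 = A·v_0 = (8, 6, 6).
v_2 = A·v_1 = (0, -30, -26).
v_3 = A·v_2 = (-120, 134, 78).
v_4 = A·v_3 = (896, -446, -114).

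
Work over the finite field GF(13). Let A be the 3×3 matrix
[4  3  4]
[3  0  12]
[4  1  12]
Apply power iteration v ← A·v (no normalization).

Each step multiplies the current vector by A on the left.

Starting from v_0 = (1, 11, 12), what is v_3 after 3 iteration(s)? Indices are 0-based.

v_3 = (1, 10, 2)

v_0 = (1, 11, 12).
v_1 = A·v_0 = (7, 4, 3).
v_2 = A·v_1 = (0, 5, 3).
v_3 = A·v_2 = (1, 10, 2).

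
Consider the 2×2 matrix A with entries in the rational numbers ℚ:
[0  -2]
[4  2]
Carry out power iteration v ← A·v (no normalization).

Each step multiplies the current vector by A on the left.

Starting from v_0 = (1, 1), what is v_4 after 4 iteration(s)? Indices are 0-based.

v_4 = (80, -112)

v_0 = (1, 1).
v_1 = A·v_0 = (-2, 6).
v_2 = A·v_1 = (-12, 4).
v_3 = A·v_2 = (-8, -40).
v_4 = A·v_3 = (80, -112).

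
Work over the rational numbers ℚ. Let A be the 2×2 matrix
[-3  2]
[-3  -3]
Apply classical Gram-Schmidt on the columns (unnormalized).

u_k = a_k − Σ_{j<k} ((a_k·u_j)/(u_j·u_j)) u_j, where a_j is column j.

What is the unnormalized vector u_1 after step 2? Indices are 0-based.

Step 1: u_0 = a_0 = (-3, -3).
Step 2: u_1 = a_1 − (1/6)·u_0 = (5/2, -5/2).

u_1 = (5/2, -5/2)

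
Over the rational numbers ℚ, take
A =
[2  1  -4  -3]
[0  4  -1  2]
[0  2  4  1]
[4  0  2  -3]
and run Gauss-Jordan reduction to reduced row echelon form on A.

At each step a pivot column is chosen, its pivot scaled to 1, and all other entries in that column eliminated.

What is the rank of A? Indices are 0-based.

pivot(0,0)=2: scale R0 → (1, 1/2, -2, -3/2)
  clear (3,0): R3 −= (4)R0 → (0, -2, 10, 3)
pivot(1,1)=4: scale R1 → (0, 1, -1/4, 1/2)
  clear (0,1): R0 −= (1/2)R1 → (1, 0, -15/8, -7/4)
  clear (2,1): R2 −= (2)R1 → (0, 0, 9/2, 0)
  clear (3,1): R3 −= (-2)R1 → (0, 0, 19/2, 4)
pivot(2,2)=9/2: scale R2 → (0, 0, 1, 0)
  clear (0,2): R0 −= (-15/8)R2 → (1, 0, 0, -7/4)
  clear (1,2): R1 −= (-1/4)R2 → (0, 1, 0, 1/2)
  clear (3,2): R3 −= (19/2)R2 → (0, 0, 0, 4)
pivot(3,3)=4: scale R3 → (0, 0, 0, 1)
  clear (0,3): R0 −= (-7/4)R3 → (1, 0, 0, 0)
  clear (1,3): R1 −= (1/2)R3 → (0, 1, 0, 0)

rank = 4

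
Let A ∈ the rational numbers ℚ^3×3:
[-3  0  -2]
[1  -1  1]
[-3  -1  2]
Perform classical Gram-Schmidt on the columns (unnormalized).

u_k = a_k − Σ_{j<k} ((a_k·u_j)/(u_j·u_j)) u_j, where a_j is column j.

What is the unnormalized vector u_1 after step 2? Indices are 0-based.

u_1 = (6/19, -21/19, -13/19)

Step 1: u_0 = a_0 = (-3, 1, -3).
Step 2: u_1 = a_1 − (2/19)·u_0 = (6/19, -21/19, -13/19).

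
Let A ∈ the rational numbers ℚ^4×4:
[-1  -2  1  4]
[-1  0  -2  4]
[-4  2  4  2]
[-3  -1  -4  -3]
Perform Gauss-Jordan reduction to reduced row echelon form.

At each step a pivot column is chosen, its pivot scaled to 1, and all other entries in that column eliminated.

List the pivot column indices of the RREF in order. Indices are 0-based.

pivot columns: 0, 1, 2, 3

step 1: normalize row 0 (÷-1) = (1, 2, -1, -4)
  row 1: subtract -1×row0 = (0, 2, -3, 0)
  row 2: subtract -4×row0 = (0, 10, 0, -14)
  row 3: subtract -3×row0 = (0, 5, -7, -15)
step 2: normalize row 1 (÷2) = (0, 1, -3/2, 0)
  row 0: subtract 2×row1 = (1, 0, 2, -4)
  row 2: subtract 10×row1 = (0, 0, 15, -14)
  row 3: subtract 5×row1 = (0, 0, 1/2, -15)
step 3: normalize row 2 (÷15) = (0, 0, 1, -14/15)
  row 0: subtract 2×row2 = (1, 0, 0, -32/15)
  row 1: subtract -3/2×row2 = (0, 1, 0, -7/5)
  row 3: subtract 1/2×row2 = (0, 0, 0, -218/15)
step 4: normalize row 3 (÷-218/15) = (0, 0, 0, 1)
  row 0: subtract -32/15×row3 = (1, 0, 0, 0)
  row 1: subtract -7/5×row3 = (0, 1, 0, 0)
  row 2: subtract -14/15×row3 = (0, 0, 1, 0)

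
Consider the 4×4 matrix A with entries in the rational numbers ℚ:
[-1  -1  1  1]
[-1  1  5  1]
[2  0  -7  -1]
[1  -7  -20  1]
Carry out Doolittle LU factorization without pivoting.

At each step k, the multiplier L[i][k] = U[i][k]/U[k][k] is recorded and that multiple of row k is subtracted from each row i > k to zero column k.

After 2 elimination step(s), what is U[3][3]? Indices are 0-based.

k=0: U[0][0]=-1
  eliminate (1,0): mult=1, new row 1: (0, 2, 4, 0); set L[1][0]=1
  eliminate (2,0): mult=-2, new row 2: (0, -2, -5, 1); set L[2][0]=-2
  eliminate (3,0): mult=-1, new row 3: (0, -8, -19, 2); set L[3][0]=-1
k=1: U[1][1]=2
  eliminate (2,1): mult=-1, new row 2: (0, 0, -1, 1); set L[2][1]=-1
  eliminate (3,1): mult=-4, new row 3: (0, 0, -3, 2); set L[3][1]=-4

U[3][3] = 2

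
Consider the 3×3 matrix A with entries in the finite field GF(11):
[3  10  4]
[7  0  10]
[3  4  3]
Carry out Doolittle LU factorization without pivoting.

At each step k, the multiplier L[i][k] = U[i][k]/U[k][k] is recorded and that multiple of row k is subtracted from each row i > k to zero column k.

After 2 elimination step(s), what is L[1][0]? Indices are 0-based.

L[1][0] = 6

k=0: U[0][0]=3
  eliminate (1,0): mult=6, new row 1: (0, 6, 8); set L[1][0]=6
  eliminate (2,0): mult=1, new row 2: (0, 5, 10); set L[2][0]=1
k=1: U[1][1]=6
  eliminate (2,1): mult=10, new row 2: (0, 0, 7); set L[2][1]=10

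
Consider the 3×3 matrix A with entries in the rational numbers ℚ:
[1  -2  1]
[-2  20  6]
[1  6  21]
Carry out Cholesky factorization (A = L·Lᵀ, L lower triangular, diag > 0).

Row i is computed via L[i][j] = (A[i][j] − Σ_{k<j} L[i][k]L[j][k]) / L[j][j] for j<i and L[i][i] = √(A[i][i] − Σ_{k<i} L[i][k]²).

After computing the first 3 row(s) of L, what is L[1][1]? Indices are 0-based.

L[1][1] = 4

Step 1: L[0][0] = √(1) = 1.
  L[1][0] = (-2) / L[0][0] = -2.
Step 2: L[1][1] = √(16) = 4.
  L[2][0] = (1) / L[0][0] = 1.
  L[2][1] = (8) / L[1][1] = 2.
Step 3: L[2][2] = √(16) = 4.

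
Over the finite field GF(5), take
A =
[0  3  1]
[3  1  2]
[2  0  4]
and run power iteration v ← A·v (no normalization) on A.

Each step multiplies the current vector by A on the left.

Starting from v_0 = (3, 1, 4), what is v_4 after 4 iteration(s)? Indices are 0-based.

v_0 = (3, 1, 4).
v_1 = A·v_0 = (2, 3, 2).
v_2 = A·v_1 = (1, 3, 2).
v_3 = A·v_2 = (1, 0, 0).
v_4 = A·v_3 = (0, 3, 2).

v_4 = (0, 3, 2)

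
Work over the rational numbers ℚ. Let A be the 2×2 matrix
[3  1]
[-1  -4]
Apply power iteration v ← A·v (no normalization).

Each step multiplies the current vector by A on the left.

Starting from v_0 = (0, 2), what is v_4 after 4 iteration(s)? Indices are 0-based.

v_4 = (-46, 448)

v_0 = (0, 2).
v_1 = A·v_0 = (2, -8).
v_2 = A·v_1 = (-2, 30).
v_3 = A·v_2 = (24, -118).
v_4 = A·v_3 = (-46, 448).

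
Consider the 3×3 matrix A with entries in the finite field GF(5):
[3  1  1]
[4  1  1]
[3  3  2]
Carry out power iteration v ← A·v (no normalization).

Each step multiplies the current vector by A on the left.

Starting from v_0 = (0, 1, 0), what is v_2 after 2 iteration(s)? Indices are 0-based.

v_2 = (2, 3, 2)

v_0 = (0, 1, 0).
v_1 = A·v_0 = (1, 1, 3).
v_2 = A·v_1 = (2, 3, 2).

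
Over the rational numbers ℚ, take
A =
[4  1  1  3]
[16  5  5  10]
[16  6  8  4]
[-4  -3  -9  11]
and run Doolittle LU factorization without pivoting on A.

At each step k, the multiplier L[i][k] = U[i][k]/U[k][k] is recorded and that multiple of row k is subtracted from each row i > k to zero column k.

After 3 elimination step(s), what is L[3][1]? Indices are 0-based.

k=0: U[0][0]=4
  eliminate (1,0): mult=4, new row 1: (0, 1, 1, -2); set L[1][0]=4
  eliminate (2,0): mult=4, new row 2: (0, 2, 4, -8); set L[2][0]=4
  eliminate (3,0): mult=-1, new row 3: (0, -2, -8, 14); set L[3][0]=-1
k=1: U[1][1]=1
  eliminate (2,1): mult=2, new row 2: (0, 0, 2, -4); set L[2][1]=2
  eliminate (3,1): mult=-2, new row 3: (0, 0, -6, 10); set L[3][1]=-2
k=2: U[2][2]=2
  eliminate (3,2): mult=-3, new row 3: (0, 0, 0, -2); set L[3][2]=-3

L[3][1] = -2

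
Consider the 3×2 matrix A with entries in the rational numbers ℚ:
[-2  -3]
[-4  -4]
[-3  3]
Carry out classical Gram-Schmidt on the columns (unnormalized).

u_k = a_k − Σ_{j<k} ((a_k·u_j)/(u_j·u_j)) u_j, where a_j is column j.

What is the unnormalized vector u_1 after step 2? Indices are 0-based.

u_1 = (-61/29, -64/29, 126/29)

Step 1: u_0 = a_0 = (-2, -4, -3).
Step 2: u_1 = a_1 − (13/29)·u_0 = (-61/29, -64/29, 126/29).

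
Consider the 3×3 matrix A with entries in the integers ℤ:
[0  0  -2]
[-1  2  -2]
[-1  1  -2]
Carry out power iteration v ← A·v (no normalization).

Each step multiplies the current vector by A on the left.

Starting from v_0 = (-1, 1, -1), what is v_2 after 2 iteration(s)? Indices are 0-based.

v_2 = (-8, 0, -5)

v_0 = (-1, 1, -1).
v_1 = A·v_0 = (2, 5, 4).
v_2 = A·v_1 = (-8, 0, -5).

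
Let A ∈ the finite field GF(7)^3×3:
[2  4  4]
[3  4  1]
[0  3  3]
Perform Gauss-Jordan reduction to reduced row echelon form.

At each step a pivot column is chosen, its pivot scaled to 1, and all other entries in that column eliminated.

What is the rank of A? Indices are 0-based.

rank = 3

pivot(0,0)=2: scale R0 → (1, 2, 2)
  clear (1,0): R1 −= (3)R0 → (0, 5, 2)
pivot(1,1)=5: scale R1 → (0, 1, 6)
  clear (0,1): R0 −= (2)R1 → (1, 0, 4)
  clear (2,1): R2 −= (3)R1 → (0, 0, 6)
pivot(2,2)=6: scale R2 → (0, 0, 1)
  clear (0,2): R0 −= (4)R2 → (1, 0, 0)
  clear (1,2): R1 −= (6)R2 → (0, 1, 0)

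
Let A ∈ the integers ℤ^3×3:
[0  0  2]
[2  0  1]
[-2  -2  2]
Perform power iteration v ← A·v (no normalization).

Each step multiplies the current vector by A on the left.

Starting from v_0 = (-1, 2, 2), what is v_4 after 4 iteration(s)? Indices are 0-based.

v_0 = (-1, 2, 2).
v_1 = A·v_0 = (4, 0, 2).
v_2 = A·v_1 = (4, 10, -4).
v_3 = A·v_2 = (-8, 4, -36).
v_4 = A·v_3 = (-72, -52, -64).

v_4 = (-72, -52, -64)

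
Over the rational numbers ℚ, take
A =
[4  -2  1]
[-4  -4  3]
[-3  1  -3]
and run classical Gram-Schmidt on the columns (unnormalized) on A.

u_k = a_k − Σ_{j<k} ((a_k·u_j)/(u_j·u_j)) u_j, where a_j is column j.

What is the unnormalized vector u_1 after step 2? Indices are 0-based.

u_1 = (-102/41, -144/41, 56/41)

Step 1: u_0 = a_0 = (4, -4, -3).
Step 2: u_1 = a_1 − (5/41)·u_0 = (-102/41, -144/41, 56/41).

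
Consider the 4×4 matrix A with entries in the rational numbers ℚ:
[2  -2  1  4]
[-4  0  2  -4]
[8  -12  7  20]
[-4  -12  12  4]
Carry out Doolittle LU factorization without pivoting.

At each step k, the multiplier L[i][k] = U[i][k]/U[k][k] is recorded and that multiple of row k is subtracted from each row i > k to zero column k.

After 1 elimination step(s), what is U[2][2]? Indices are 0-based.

U[2][2] = 3

k=0: U[0][0]=2
  eliminate (1,0): mult=-2, new row 1: (0, -4, 4, 4); set L[1][0]=-2
  eliminate (2,0): mult=4, new row 2: (0, -4, 3, 4); set L[2][0]=4
  eliminate (3,0): mult=-2, new row 3: (0, -16, 14, 12); set L[3][0]=-2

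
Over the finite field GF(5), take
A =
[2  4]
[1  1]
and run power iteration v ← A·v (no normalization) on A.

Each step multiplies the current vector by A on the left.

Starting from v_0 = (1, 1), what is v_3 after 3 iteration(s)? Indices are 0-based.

v_3 = (2, 3)

v_0 = (1, 1).
v_1 = A·v_0 = (1, 2).
v_2 = A·v_1 = (0, 3).
v_3 = A·v_2 = (2, 3).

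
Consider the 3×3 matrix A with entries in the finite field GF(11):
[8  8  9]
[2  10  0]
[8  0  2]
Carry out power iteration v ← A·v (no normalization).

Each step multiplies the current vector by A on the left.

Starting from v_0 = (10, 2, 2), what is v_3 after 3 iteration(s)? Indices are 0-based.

v_0 = (10, 2, 2).
v_1 = A·v_0 = (4, 7, 7).
v_2 = A·v_1 = (8, 1, 2).
v_3 = A·v_2 = (2, 4, 2).

v_3 = (2, 4, 2)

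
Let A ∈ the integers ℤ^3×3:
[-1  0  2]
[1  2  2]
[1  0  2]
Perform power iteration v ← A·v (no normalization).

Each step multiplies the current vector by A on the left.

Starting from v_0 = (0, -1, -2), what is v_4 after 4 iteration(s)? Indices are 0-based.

v_4 = (-36, -228, -76)

v_0 = (0, -1, -2).
v_1 = A·v_0 = (-4, -6, -4).
v_2 = A·v_1 = (-4, -24, -12).
v_3 = A·v_2 = (-20, -76, -28).
v_4 = A·v_3 = (-36, -228, -76).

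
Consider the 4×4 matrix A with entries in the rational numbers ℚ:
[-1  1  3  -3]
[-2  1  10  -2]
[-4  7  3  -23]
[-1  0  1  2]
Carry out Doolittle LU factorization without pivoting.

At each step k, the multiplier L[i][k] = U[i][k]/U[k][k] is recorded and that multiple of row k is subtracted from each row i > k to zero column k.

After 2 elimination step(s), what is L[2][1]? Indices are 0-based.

L[2][1] = -3

k=0: U[0][0]=-1
  eliminate (1,0): mult=2, new row 1: (0, -1, 4, 4); set L[1][0]=2
  eliminate (2,0): mult=4, new row 2: (0, 3, -9, -11); set L[2][0]=4
  eliminate (3,0): mult=1, new row 3: (0, -1, -2, 5); set L[3][0]=1
k=1: U[1][1]=-1
  eliminate (2,1): mult=-3, new row 2: (0, 0, 3, 1); set L[2][1]=-3
  eliminate (3,1): mult=1, new row 3: (0, 0, -6, 1); set L[3][1]=1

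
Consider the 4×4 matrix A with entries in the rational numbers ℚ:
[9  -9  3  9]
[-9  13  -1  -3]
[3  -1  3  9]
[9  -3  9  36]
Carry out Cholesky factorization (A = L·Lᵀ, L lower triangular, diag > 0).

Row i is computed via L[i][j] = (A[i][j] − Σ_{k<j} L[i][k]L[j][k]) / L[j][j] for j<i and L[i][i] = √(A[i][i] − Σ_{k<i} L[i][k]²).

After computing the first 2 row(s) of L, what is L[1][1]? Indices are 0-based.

Step 1: L[0][0] = √(9) = 3.
  L[1][0] = (-9) / L[0][0] = -3.
Step 2: L[1][1] = √(4) = 2.

L[1][1] = 2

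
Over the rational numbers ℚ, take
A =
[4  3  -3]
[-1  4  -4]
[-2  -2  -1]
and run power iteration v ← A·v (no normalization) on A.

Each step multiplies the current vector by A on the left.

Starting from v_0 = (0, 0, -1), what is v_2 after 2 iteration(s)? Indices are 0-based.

v_0 = (0, 0, -1).
v_1 = A·v_0 = (3, 4, 1).
v_2 = A·v_1 = (21, 9, -15).

v_2 = (21, 9, -15)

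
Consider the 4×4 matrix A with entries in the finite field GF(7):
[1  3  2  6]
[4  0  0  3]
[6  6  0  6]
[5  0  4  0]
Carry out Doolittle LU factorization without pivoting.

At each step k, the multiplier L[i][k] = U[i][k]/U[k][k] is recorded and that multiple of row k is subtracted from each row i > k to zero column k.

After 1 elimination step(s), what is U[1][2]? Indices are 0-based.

k=0: U[0][0]=1
  eliminate (1,0): mult=4, new row 1: (0, 2, 6, 0); set L[1][0]=4
  eliminate (2,0): mult=6, new row 2: (0, 2, 2, 5); set L[2][0]=6
  eliminate (3,0): mult=5, new row 3: (0, 6, 1, 5); set L[3][0]=5

U[1][2] = 6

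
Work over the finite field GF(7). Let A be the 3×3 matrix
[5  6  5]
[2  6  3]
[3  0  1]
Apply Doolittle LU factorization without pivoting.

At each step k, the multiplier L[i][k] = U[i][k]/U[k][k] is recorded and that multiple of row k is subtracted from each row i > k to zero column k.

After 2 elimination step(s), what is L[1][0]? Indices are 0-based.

k=0: U[0][0]=5
  eliminate (1,0): mult=6, new row 1: (0, 5, 1); set L[1][0]=6
  eliminate (2,0): mult=2, new row 2: (0, 2, 5); set L[2][0]=2
k=1: U[1][1]=5
  eliminate (2,1): mult=6, new row 2: (0, 0, 6); set L[2][1]=6

L[1][0] = 6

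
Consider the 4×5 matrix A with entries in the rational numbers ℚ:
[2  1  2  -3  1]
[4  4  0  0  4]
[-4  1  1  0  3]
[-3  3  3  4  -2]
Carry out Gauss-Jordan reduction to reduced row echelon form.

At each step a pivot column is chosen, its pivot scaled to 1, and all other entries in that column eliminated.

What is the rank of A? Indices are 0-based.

[1] R0 /= 2  ⇒  (1, 1/2, 1, -3/2, 1/2)
     R1 -= 4·R0  ⇒  (0, 2, -4, 6, 2)
     R2 -= -4·R0  ⇒  (0, 3, 5, -6, 5)
     R3 -= -3·R0  ⇒  (0, 9/2, 6, -1/2, -1/2)
[2] R1 /= 2  ⇒  (0, 1, -2, 3, 1)
     R0 -= 1/2·R1  ⇒  (1, 0, 2, -3, 0)
     R2 -= 3·R1  ⇒  (0, 0, 11, -15, 2)
     R3 -= 9/2·R1  ⇒  (0, 0, 15, -14, -5)
[3] R2 /= 11  ⇒  (0, 0, 1, -15/11, 2/11)
     R0 -= 2·R2  ⇒  (1, 0, 0, -3/11, -4/11)
     R1 -= -2·R2  ⇒  (0, 1, 0, 3/11, 15/11)
     R3 -= 15·R2  ⇒  (0, 0, 0, 71/11, -85/11)
[4] R3 /= 71/11  ⇒  (0, 0, 0, 1, -85/71)
     R0 -= -3/11·R3  ⇒  (1, 0, 0, 0, -49/71)
     R1 -= 3/11·R3  ⇒  (0, 1, 0, 0, 120/71)
     R2 -= -15/11·R3  ⇒  (0, 0, 1, 0, -103/71)

rank = 4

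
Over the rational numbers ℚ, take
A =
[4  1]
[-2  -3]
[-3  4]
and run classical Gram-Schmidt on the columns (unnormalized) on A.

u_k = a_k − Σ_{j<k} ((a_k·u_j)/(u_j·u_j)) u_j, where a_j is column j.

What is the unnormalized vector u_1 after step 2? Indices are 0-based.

Step 1: u_0 = a_0 = (4, -2, -3).
Step 2: u_1 = a_1 − (-2/29)·u_0 = (37/29, -91/29, 110/29).

u_1 = (37/29, -91/29, 110/29)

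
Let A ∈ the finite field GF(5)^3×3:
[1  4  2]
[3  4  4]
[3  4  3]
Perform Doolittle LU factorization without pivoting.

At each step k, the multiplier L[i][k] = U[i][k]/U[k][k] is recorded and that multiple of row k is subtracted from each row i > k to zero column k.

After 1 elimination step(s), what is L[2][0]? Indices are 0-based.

k=0: U[0][0]=1
  eliminate (1,0): mult=3, new row 1: (0, 2, 3); set L[1][0]=3
  eliminate (2,0): mult=3, new row 2: (0, 2, 2); set L[2][0]=3

L[2][0] = 3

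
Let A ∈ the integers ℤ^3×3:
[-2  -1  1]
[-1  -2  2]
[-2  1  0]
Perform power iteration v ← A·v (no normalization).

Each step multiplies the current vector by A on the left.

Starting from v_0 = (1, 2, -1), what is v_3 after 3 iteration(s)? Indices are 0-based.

v_0 = (1, 2, -1).
v_1 = A·v_0 = (-5, -7, 0).
v_2 = A·v_1 = (17, 19, 3).
v_3 = A·v_2 = (-50, -49, -15).

v_3 = (-50, -49, -15)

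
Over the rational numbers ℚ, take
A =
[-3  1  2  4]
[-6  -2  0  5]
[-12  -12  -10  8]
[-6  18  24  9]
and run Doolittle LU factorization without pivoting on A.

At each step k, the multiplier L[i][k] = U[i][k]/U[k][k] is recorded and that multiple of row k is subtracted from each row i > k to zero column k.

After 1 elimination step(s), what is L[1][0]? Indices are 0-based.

L[1][0] = 2

Step 1: pivot at (0,0) is -3.
  row1 ← row1 − (2)·row0  ⇒  L[1][0]=2, U row1=(0, -4, -4, -3)
  row2 ← row2 − (4)·row0  ⇒  L[2][0]=4, U row2=(0, -16, -18, -8)
  row3 ← row3 − (2)·row0  ⇒  L[3][0]=2, U row3=(0, 16, 20, 1)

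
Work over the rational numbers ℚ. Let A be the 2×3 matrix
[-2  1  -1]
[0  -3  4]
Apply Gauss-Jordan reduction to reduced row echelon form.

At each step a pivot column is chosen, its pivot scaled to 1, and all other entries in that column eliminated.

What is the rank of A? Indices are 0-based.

rank = 2

[1] R0 /= -2  ⇒  (1, -1/2, 1/2)
[2] R1 /= -3  ⇒  (0, 1, -4/3)
     R0 -= -1/2·R1  ⇒  (1, 0, -1/6)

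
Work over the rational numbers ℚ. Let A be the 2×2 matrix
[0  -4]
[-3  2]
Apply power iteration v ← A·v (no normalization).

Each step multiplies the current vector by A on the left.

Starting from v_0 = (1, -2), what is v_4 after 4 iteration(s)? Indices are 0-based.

v_4 = (640, -776)

v_0 = (1, -2).
v_1 = A·v_0 = (8, -7).
v_2 = A·v_1 = (28, -38).
v_3 = A·v_2 = (152, -160).
v_4 = A·v_3 = (640, -776).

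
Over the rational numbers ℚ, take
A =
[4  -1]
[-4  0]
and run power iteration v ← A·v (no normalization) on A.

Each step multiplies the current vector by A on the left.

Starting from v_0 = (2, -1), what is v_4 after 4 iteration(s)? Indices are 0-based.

v_4 = (1024, -848)

v_0 = (2, -1).
v_1 = A·v_0 = (9, -8).
v_2 = A·v_1 = (44, -36).
v_3 = A·v_2 = (212, -176).
v_4 = A·v_3 = (1024, -848).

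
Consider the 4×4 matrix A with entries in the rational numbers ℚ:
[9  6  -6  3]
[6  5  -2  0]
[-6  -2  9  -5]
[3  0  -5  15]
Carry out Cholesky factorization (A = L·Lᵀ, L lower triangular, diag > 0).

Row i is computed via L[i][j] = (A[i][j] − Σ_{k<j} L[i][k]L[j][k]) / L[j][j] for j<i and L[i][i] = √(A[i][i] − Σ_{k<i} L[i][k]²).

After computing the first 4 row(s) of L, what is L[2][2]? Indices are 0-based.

L[2][2] = 1

Step 1: L[0][0] = √(9) = 3.
  L[1][0] = (6) / L[0][0] = 2.
Step 2: L[1][1] = √(1) = 1.
  L[2][0] = (-6) / L[0][0] = -2.
  L[2][1] = (2) / L[1][1] = 2.
Step 3: L[2][2] = √(1) = 1.
  L[3][0] = (3) / L[0][0] = 1.
  L[3][1] = (-2) / L[1][1] = -2.
  L[3][2] = (1) / L[2][2] = 1.
Step 4: L[3][3] = √(9) = 3.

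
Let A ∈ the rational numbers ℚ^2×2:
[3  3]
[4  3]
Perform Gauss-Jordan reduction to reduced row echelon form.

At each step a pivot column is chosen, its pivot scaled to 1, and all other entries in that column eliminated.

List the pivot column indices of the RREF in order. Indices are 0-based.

pivot(0,0)=3: scale R0 → (1, 1)
  clear (1,0): R1 −= (4)R0 → (0, -1)
pivot(1,1)=-1: scale R1 → (0, 1)
  clear (0,1): R0 −= (1)R1 → (1, 0)

pivot columns: 0, 1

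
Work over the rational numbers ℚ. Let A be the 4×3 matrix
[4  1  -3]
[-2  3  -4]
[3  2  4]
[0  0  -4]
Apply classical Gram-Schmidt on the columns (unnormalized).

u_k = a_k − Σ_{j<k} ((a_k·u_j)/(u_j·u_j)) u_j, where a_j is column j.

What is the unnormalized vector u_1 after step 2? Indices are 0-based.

u_1 = (13/29, 95/29, 46/29, 0)

Step 1: u_0 = a_0 = (4, -2, 3, 0).
Step 2: u_1 = a_1 − (4/29)·u_0 = (13/29, 95/29, 46/29, 0).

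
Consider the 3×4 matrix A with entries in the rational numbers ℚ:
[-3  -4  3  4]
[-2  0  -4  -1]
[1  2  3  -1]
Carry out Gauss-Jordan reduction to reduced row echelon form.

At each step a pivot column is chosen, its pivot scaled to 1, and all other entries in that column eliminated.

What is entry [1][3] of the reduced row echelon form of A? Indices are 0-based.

M[1][3] = -19/22

[1] R0 /= -3  ⇒  (1, 4/3, -1, -4/3)
     R1 -= -2·R0  ⇒  (0, 8/3, -6, -11/3)
     R2 -= 1·R0  ⇒  (0, 2/3, 4, 1/3)
[2] R1 /= 8/3  ⇒  (0, 1, -9/4, -11/8)
     R0 -= 4/3·R1  ⇒  (1, 0, 2, 1/2)
     R2 -= 2/3·R1  ⇒  (0, 0, 11/2, 5/4)
[3] R2 /= 11/2  ⇒  (0, 0, 1, 5/22)
     R0 -= 2·R2  ⇒  (1, 0, 0, 1/22)
     R1 -= -9/4·R2  ⇒  (0, 1, 0, -19/22)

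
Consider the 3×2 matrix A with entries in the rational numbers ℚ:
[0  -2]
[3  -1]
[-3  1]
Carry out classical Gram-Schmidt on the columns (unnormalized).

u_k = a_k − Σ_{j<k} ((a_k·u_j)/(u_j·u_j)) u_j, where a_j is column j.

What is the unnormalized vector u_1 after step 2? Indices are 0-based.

u_1 = (-2, 0, 0)

Step 1: u_0 = a_0 = (0, 3, -3).
Step 2: u_1 = a_1 − (-1/3)·u_0 = (-2, 0, 0).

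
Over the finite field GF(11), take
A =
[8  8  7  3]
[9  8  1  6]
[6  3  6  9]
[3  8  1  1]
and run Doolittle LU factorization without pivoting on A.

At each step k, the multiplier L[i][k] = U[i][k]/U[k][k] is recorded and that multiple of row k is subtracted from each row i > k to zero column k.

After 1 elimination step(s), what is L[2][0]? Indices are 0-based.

L[2][0] = 9

[col 0] pivot 8
  R1 -= 8*R0 → (0, 10, 0, 4)  (L[1][0] := 8)
  R2 -= 9*R0 → (0, 8, 9, 4)  (L[2][0] := 9)
  R3 -= 10*R0 → (0, 5, 8, 4)  (L[3][0] := 10)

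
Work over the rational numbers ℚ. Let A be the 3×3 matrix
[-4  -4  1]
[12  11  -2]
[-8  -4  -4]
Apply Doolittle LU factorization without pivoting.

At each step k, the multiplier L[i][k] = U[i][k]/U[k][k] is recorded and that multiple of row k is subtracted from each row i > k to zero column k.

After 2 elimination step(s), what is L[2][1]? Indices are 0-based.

L[2][1] = -4

Step 1: pivot at (0,0) is -4.
  row1 ← row1 − (-3)·row0  ⇒  L[1][0]=-3, U row1=(0, -1, 1)
  row2 ← row2 − (2)·row0  ⇒  L[2][0]=2, U row2=(0, 4, -6)
Step 2: pivot at (1,1) is -1.
  row2 ← row2 − (-4)·row1  ⇒  L[2][1]=-4, U row2=(0, 0, -2)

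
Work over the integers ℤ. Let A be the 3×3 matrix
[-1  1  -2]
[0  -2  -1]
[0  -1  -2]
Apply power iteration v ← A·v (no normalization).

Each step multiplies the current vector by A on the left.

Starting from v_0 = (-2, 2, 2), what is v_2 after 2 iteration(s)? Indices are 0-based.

v_2 = (6, 18, 18)

v_0 = (-2, 2, 2).
v_1 = A·v_0 = (0, -6, -6).
v_2 = A·v_1 = (6, 18, 18).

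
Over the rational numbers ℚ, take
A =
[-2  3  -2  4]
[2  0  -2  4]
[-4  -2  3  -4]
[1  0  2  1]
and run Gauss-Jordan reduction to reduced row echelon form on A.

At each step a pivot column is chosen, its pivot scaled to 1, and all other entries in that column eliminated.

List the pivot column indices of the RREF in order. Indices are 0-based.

pivot columns: 0, 1, 2, 3

[1] R0 /= -2  ⇒  (1, -3/2, 1, -2)
     R1 -= 2·R0  ⇒  (0, 3, -4, 8)
     R2 -= -4·R0  ⇒  (0, -8, 7, -12)
     R3 -= 1·R0  ⇒  (0, 3/2, 1, 3)
[2] R1 /= 3  ⇒  (0, 1, -4/3, 8/3)
     R0 -= -3/2·R1  ⇒  (1, 0, -1, 2)
     R2 -= -8·R1  ⇒  (0, 0, -11/3, 28/3)
     R3 -= 3/2·R1  ⇒  (0, 0, 3, -1)
[3] R2 /= -11/3  ⇒  (0, 0, 1, -28/11)
     R0 -= -1·R2  ⇒  (1, 0, 0, -6/11)
     R1 -= -4/3·R2  ⇒  (0, 1, 0, -8/11)
     R3 -= 3·R2  ⇒  (0, 0, 0, 73/11)
[4] R3 /= 73/11  ⇒  (0, 0, 0, 1)
     R0 -= -6/11·R3  ⇒  (1, 0, 0, 0)
     R1 -= -8/11·R3  ⇒  (0, 1, 0, 0)
     R2 -= -28/11·R3  ⇒  (0, 0, 1, 0)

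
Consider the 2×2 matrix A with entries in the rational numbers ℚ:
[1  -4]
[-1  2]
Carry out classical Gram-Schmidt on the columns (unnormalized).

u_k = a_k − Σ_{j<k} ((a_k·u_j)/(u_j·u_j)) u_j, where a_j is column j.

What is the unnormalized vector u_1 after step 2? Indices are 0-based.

u_1 = (-1, -1)

Step 1: u_0 = a_0 = (1, -1).
Step 2: u_1 = a_1 − (-3)·u_0 = (-1, -1).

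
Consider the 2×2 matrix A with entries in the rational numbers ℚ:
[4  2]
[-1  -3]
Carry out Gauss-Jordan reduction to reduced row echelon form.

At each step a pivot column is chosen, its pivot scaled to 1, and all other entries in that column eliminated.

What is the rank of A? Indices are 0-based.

pivot(0,0)=4: scale R0 → (1, 1/2)
  clear (1,0): R1 −= (-1)R0 → (0, -5/2)
pivot(1,1)=-5/2: scale R1 → (0, 1)
  clear (0,1): R0 −= (1/2)R1 → (1, 0)

rank = 2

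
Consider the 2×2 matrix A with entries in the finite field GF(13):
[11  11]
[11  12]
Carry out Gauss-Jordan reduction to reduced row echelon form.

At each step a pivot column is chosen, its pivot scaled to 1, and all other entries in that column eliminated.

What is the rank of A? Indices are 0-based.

rank = 2

[1] R0 /= 11  ⇒  (1, 1)
     R1 -= 11·R0  ⇒  (0, 1)
[2] R1 /= 1  ⇒  (0, 1)
     R0 -= 1·R1  ⇒  (1, 0)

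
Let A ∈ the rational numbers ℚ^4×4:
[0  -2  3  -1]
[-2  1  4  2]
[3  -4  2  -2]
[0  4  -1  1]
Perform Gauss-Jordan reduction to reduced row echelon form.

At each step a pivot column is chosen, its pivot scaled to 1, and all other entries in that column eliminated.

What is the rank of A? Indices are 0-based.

[1] R0 <-> R1
[1] R0 /= -2  ⇒  (1, -1/2, -2, -1)
     R2 -= 3·R0  ⇒  (0, -5/2, 8, 1)
[2] R1 /= -2  ⇒  (0, 1, -3/2, 1/2)
     R0 -= -1/2·R1  ⇒  (1, 0, -11/4, -3/4)
     R2 -= -5/2·R1  ⇒  (0, 0, 17/4, 9/4)
     R3 -= 4·R1  ⇒  (0, 0, 5, -1)
[3] R2 /= 17/4  ⇒  (0, 0, 1, 9/17)
     R0 -= -11/4·R2  ⇒  (1, 0, 0, 12/17)
     R1 -= -3/2·R2  ⇒  (0, 1, 0, 22/17)
     R3 -= 5·R2  ⇒  (0, 0, 0, -62/17)
[4] R3 /= -62/17  ⇒  (0, 0, 0, 1)
     R0 -= 12/17·R3  ⇒  (1, 0, 0, 0)
     R1 -= 22/17·R3  ⇒  (0, 1, 0, 0)
     R2 -= 9/17·R3  ⇒  (0, 0, 1, 0)

rank = 4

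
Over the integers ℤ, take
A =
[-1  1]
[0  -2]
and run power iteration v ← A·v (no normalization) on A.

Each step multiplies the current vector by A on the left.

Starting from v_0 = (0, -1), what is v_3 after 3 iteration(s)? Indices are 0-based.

v_3 = (-7, 8)

v_0 = (0, -1).
v_1 = A·v_0 = (-1, 2).
v_2 = A·v_1 = (3, -4).
v_3 = A·v_2 = (-7, 8).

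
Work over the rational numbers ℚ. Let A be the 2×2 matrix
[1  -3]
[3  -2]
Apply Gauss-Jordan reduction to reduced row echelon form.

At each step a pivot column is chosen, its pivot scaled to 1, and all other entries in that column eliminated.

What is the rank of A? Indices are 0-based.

step 1: normalize row 0 (÷1) = (1, -3)
  row 1: subtract 3×row0 = (0, 7)
step 2: normalize row 1 (÷7) = (0, 1)
  row 0: subtract -3×row1 = (1, 0)

rank = 2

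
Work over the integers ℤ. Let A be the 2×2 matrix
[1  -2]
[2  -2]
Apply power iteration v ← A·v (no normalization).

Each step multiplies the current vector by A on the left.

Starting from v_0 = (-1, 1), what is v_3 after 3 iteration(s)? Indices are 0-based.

v_3 = (1, 6)

v_0 = (-1, 1).
v_1 = A·v_0 = (-3, -4).
v_2 = A·v_1 = (5, 2).
v_3 = A·v_2 = (1, 6).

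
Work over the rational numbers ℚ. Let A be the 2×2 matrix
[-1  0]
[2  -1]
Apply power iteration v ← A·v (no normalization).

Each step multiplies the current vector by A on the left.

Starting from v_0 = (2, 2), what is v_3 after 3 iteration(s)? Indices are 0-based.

v_0 = (2, 2).
v_1 = A·v_0 = (-2, 2).
v_2 = A·v_1 = (2, -6).
v_3 = A·v_2 = (-2, 10).

v_3 = (-2, 10)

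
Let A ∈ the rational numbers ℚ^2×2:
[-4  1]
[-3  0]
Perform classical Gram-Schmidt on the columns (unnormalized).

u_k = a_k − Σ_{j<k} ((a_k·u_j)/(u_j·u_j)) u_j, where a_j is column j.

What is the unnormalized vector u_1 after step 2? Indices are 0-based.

Step 1: u_0 = a_0 = (-4, -3).
Step 2: u_1 = a_1 − (-4/25)·u_0 = (9/25, -12/25).

u_1 = (9/25, -12/25)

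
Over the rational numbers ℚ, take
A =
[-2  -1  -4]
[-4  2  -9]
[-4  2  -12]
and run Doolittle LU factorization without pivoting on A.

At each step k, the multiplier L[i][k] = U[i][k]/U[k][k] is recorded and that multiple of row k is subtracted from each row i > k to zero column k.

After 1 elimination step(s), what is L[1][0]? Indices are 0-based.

L[1][0] = 2

Step 1: pivot at (0,0) is -2.
  row1 ← row1 − (2)·row0  ⇒  L[1][0]=2, U row1=(0, 4, -1)
  row2 ← row2 − (2)·row0  ⇒  L[2][0]=2, U row2=(0, 4, -4)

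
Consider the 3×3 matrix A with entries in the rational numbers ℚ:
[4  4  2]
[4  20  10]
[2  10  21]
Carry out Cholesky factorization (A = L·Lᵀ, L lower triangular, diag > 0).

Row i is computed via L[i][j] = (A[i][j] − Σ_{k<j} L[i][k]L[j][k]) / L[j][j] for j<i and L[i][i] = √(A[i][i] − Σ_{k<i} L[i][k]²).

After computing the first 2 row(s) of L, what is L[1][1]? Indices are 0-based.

Step 1: L[0][0] = √(4) = 2.
  L[1][0] = (4) / L[0][0] = 2.
Step 2: L[1][1] = √(16) = 4.

L[1][1] = 4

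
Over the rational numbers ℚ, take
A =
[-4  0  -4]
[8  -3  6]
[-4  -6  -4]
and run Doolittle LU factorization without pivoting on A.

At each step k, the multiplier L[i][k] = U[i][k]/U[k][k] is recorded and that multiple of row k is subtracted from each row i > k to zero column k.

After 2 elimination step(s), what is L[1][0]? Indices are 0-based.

k=0: U[0][0]=-4
  eliminate (1,0): mult=-2, new row 1: (0, -3, -2); set L[1][0]=-2
  eliminate (2,0): mult=1, new row 2: (0, -6, 0); set L[2][0]=1
k=1: U[1][1]=-3
  eliminate (2,1): mult=2, new row 2: (0, 0, 4); set L[2][1]=2

L[1][0] = -2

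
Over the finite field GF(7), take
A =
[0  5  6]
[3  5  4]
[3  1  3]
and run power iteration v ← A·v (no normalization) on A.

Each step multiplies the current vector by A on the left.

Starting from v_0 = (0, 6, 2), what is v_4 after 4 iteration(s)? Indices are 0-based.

v_4 = (6, 1, 6)

v_0 = (0, 6, 2).
v_1 = A·v_0 = (0, 3, 5).
v_2 = A·v_1 = (3, 0, 4).
v_3 = A·v_2 = (3, 4, 0).
v_4 = A·v_3 = (6, 1, 6).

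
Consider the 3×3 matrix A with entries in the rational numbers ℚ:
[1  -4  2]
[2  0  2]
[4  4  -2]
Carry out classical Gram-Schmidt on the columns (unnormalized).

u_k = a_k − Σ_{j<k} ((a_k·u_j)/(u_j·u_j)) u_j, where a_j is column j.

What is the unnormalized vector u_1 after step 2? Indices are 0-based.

u_1 = (-32/7, -8/7, 12/7)

Step 1: u_0 = a_0 = (1, 2, 4).
Step 2: u_1 = a_1 − (4/7)·u_0 = (-32/7, -8/7, 12/7).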